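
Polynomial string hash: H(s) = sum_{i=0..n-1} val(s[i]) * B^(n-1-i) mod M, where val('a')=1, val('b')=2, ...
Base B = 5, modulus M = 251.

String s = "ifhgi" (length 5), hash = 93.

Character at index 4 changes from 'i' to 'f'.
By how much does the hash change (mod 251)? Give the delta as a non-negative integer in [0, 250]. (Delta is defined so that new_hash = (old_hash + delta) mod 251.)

Delta formula: (val(new) - val(old)) * B^(n-1-k) mod M
  val('f') - val('i') = 6 - 9 = -3
  B^(n-1-k) = 5^0 mod 251 = 1
  Delta = -3 * 1 mod 251 = 248

Answer: 248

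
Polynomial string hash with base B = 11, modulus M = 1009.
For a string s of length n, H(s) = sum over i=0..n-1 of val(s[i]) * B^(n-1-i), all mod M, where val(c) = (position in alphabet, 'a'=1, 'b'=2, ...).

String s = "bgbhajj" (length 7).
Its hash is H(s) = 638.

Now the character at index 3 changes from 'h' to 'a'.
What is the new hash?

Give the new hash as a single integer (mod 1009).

Answer: 402

Derivation:
val('h') = 8, val('a') = 1
Position k = 3, exponent = n-1-k = 3
B^3 mod M = 11^3 mod 1009 = 322
Delta = (1 - 8) * 322 mod 1009 = 773
New hash = (638 + 773) mod 1009 = 402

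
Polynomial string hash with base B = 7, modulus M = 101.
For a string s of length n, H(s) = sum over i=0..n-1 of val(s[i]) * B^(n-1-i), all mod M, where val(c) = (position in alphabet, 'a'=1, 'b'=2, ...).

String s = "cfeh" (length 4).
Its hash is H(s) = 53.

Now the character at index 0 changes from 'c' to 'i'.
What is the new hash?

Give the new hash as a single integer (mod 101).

val('c') = 3, val('i') = 9
Position k = 0, exponent = n-1-k = 3
B^3 mod M = 7^3 mod 101 = 40
Delta = (9 - 3) * 40 mod 101 = 38
New hash = (53 + 38) mod 101 = 91

Answer: 91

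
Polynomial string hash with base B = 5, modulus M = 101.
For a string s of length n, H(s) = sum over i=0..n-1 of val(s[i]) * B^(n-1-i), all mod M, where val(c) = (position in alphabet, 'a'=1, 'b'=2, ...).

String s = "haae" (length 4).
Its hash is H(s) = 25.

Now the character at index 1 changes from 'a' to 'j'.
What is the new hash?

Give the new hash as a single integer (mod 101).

Answer: 48

Derivation:
val('a') = 1, val('j') = 10
Position k = 1, exponent = n-1-k = 2
B^2 mod M = 5^2 mod 101 = 25
Delta = (10 - 1) * 25 mod 101 = 23
New hash = (25 + 23) mod 101 = 48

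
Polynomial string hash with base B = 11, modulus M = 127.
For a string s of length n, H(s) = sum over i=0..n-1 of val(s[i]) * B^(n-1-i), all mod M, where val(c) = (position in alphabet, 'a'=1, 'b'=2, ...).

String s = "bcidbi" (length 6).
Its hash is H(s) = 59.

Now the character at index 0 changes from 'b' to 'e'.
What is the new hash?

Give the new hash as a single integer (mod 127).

val('b') = 2, val('e') = 5
Position k = 0, exponent = n-1-k = 5
B^5 mod M = 11^5 mod 127 = 15
Delta = (5 - 2) * 15 mod 127 = 45
New hash = (59 + 45) mod 127 = 104

Answer: 104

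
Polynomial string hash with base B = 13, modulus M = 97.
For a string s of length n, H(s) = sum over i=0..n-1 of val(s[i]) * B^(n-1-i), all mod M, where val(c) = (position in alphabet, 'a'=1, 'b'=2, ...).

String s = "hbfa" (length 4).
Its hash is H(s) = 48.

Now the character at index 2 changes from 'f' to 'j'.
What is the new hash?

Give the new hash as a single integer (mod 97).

val('f') = 6, val('j') = 10
Position k = 2, exponent = n-1-k = 1
B^1 mod M = 13^1 mod 97 = 13
Delta = (10 - 6) * 13 mod 97 = 52
New hash = (48 + 52) mod 97 = 3

Answer: 3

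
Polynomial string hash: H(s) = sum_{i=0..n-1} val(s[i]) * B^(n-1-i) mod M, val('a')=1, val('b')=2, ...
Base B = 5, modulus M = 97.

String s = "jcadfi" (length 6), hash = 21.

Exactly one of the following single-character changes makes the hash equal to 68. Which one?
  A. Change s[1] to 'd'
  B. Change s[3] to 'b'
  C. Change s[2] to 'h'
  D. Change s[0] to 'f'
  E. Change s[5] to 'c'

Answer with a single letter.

Option A: s[1]='c'->'d', delta=(4-3)*5^4 mod 97 = 43, hash=21+43 mod 97 = 64
Option B: s[3]='d'->'b', delta=(2-4)*5^2 mod 97 = 47, hash=21+47 mod 97 = 68 <-- target
Option C: s[2]='a'->'h', delta=(8-1)*5^3 mod 97 = 2, hash=21+2 mod 97 = 23
Option D: s[0]='j'->'f', delta=(6-10)*5^5 mod 97 = 13, hash=21+13 mod 97 = 34
Option E: s[5]='i'->'c', delta=(3-9)*5^0 mod 97 = 91, hash=21+91 mod 97 = 15

Answer: B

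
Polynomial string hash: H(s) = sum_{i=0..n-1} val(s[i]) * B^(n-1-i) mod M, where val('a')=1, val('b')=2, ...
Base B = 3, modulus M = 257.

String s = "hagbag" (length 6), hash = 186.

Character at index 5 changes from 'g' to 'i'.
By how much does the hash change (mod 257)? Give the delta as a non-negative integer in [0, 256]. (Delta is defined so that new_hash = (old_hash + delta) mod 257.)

Delta formula: (val(new) - val(old)) * B^(n-1-k) mod M
  val('i') - val('g') = 9 - 7 = 2
  B^(n-1-k) = 3^0 mod 257 = 1
  Delta = 2 * 1 mod 257 = 2

Answer: 2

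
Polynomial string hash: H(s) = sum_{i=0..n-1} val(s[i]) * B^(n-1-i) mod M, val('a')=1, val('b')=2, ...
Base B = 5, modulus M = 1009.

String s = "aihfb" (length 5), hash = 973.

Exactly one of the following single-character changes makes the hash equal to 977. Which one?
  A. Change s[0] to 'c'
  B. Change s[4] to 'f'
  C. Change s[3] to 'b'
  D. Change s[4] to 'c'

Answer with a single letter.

Option A: s[0]='a'->'c', delta=(3-1)*5^4 mod 1009 = 241, hash=973+241 mod 1009 = 205
Option B: s[4]='b'->'f', delta=(6-2)*5^0 mod 1009 = 4, hash=973+4 mod 1009 = 977 <-- target
Option C: s[3]='f'->'b', delta=(2-6)*5^1 mod 1009 = 989, hash=973+989 mod 1009 = 953
Option D: s[4]='b'->'c', delta=(3-2)*5^0 mod 1009 = 1, hash=973+1 mod 1009 = 974

Answer: B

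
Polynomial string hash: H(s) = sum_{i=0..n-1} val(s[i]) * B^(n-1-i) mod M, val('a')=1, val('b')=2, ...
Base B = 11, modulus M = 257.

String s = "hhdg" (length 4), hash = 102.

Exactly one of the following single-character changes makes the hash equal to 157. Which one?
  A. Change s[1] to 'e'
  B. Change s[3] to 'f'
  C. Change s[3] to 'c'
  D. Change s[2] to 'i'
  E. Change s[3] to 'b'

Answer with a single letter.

Option A: s[1]='h'->'e', delta=(5-8)*11^2 mod 257 = 151, hash=102+151 mod 257 = 253
Option B: s[3]='g'->'f', delta=(6-7)*11^0 mod 257 = 256, hash=102+256 mod 257 = 101
Option C: s[3]='g'->'c', delta=(3-7)*11^0 mod 257 = 253, hash=102+253 mod 257 = 98
Option D: s[2]='d'->'i', delta=(9-4)*11^1 mod 257 = 55, hash=102+55 mod 257 = 157 <-- target
Option E: s[3]='g'->'b', delta=(2-7)*11^0 mod 257 = 252, hash=102+252 mod 257 = 97

Answer: D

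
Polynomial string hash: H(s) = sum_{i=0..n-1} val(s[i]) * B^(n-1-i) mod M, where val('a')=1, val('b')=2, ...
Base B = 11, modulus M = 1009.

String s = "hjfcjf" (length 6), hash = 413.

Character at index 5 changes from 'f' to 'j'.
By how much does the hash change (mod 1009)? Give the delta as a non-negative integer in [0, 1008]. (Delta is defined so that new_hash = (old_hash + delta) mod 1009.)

Delta formula: (val(new) - val(old)) * B^(n-1-k) mod M
  val('j') - val('f') = 10 - 6 = 4
  B^(n-1-k) = 11^0 mod 1009 = 1
  Delta = 4 * 1 mod 1009 = 4

Answer: 4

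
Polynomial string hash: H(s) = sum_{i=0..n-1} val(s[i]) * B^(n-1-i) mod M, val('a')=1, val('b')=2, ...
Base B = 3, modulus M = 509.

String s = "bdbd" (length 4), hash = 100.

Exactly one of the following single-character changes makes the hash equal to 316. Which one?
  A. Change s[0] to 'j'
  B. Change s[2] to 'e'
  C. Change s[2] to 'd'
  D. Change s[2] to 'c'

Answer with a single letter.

Answer: A

Derivation:
Option A: s[0]='b'->'j', delta=(10-2)*3^3 mod 509 = 216, hash=100+216 mod 509 = 316 <-- target
Option B: s[2]='b'->'e', delta=(5-2)*3^1 mod 509 = 9, hash=100+9 mod 509 = 109
Option C: s[2]='b'->'d', delta=(4-2)*3^1 mod 509 = 6, hash=100+6 mod 509 = 106
Option D: s[2]='b'->'c', delta=(3-2)*3^1 mod 509 = 3, hash=100+3 mod 509 = 103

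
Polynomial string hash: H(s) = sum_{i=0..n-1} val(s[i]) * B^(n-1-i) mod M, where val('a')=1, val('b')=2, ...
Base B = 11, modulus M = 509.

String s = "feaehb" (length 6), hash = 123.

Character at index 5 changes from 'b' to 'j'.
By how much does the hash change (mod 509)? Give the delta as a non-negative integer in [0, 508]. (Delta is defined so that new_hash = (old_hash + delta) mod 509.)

Answer: 8

Derivation:
Delta formula: (val(new) - val(old)) * B^(n-1-k) mod M
  val('j') - val('b') = 10 - 2 = 8
  B^(n-1-k) = 11^0 mod 509 = 1
  Delta = 8 * 1 mod 509 = 8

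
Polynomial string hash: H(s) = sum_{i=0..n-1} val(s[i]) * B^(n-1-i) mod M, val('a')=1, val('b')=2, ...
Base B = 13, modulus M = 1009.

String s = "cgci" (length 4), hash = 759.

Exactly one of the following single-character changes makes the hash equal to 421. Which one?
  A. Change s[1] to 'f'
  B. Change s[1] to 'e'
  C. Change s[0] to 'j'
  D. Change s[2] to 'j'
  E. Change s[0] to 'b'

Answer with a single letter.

Answer: B

Derivation:
Option A: s[1]='g'->'f', delta=(6-7)*13^2 mod 1009 = 840, hash=759+840 mod 1009 = 590
Option B: s[1]='g'->'e', delta=(5-7)*13^2 mod 1009 = 671, hash=759+671 mod 1009 = 421 <-- target
Option C: s[0]='c'->'j', delta=(10-3)*13^3 mod 1009 = 244, hash=759+244 mod 1009 = 1003
Option D: s[2]='c'->'j', delta=(10-3)*13^1 mod 1009 = 91, hash=759+91 mod 1009 = 850
Option E: s[0]='c'->'b', delta=(2-3)*13^3 mod 1009 = 830, hash=759+830 mod 1009 = 580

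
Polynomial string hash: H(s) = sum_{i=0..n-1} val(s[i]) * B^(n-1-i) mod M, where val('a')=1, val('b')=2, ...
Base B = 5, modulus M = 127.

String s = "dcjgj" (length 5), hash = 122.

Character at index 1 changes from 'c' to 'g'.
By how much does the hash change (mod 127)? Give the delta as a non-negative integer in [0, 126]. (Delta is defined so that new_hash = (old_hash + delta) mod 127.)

Answer: 119

Derivation:
Delta formula: (val(new) - val(old)) * B^(n-1-k) mod M
  val('g') - val('c') = 7 - 3 = 4
  B^(n-1-k) = 5^3 mod 127 = 125
  Delta = 4 * 125 mod 127 = 119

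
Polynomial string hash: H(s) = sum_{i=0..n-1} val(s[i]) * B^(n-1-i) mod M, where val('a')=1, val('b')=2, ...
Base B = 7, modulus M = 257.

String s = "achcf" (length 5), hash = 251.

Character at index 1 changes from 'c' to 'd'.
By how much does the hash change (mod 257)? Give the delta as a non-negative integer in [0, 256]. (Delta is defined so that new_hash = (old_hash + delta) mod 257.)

Answer: 86

Derivation:
Delta formula: (val(new) - val(old)) * B^(n-1-k) mod M
  val('d') - val('c') = 4 - 3 = 1
  B^(n-1-k) = 7^3 mod 257 = 86
  Delta = 1 * 86 mod 257 = 86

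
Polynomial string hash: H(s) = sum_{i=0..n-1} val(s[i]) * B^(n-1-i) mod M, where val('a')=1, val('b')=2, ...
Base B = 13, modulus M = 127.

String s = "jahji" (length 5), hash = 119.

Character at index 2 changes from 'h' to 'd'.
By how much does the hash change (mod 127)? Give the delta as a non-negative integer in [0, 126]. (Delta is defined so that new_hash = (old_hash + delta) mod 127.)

Delta formula: (val(new) - val(old)) * B^(n-1-k) mod M
  val('d') - val('h') = 4 - 8 = -4
  B^(n-1-k) = 13^2 mod 127 = 42
  Delta = -4 * 42 mod 127 = 86

Answer: 86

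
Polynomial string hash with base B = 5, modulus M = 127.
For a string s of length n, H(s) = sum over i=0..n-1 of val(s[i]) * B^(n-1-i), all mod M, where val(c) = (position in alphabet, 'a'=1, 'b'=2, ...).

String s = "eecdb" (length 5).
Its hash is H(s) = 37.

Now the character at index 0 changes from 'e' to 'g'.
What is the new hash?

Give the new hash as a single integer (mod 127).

Answer: 17

Derivation:
val('e') = 5, val('g') = 7
Position k = 0, exponent = n-1-k = 4
B^4 mod M = 5^4 mod 127 = 117
Delta = (7 - 5) * 117 mod 127 = 107
New hash = (37 + 107) mod 127 = 17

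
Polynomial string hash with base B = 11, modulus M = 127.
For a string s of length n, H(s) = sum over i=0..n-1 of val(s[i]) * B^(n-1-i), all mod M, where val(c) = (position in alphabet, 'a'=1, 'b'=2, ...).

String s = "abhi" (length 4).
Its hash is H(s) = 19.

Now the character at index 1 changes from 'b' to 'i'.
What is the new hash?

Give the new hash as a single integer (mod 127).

Answer: 104

Derivation:
val('b') = 2, val('i') = 9
Position k = 1, exponent = n-1-k = 2
B^2 mod M = 11^2 mod 127 = 121
Delta = (9 - 2) * 121 mod 127 = 85
New hash = (19 + 85) mod 127 = 104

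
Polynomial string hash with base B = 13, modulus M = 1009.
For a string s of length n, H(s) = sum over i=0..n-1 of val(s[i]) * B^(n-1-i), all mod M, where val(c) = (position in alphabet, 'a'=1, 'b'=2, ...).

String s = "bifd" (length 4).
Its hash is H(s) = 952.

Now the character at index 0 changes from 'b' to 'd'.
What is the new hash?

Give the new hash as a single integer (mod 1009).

val('b') = 2, val('d') = 4
Position k = 0, exponent = n-1-k = 3
B^3 mod M = 13^3 mod 1009 = 179
Delta = (4 - 2) * 179 mod 1009 = 358
New hash = (952 + 358) mod 1009 = 301

Answer: 301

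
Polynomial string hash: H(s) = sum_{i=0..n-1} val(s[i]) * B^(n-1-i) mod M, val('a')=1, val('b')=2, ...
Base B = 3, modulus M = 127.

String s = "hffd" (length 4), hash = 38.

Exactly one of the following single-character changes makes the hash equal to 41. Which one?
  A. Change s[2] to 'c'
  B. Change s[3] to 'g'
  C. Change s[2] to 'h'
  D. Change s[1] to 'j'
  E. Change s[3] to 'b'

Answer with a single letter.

Option A: s[2]='f'->'c', delta=(3-6)*3^1 mod 127 = 118, hash=38+118 mod 127 = 29
Option B: s[3]='d'->'g', delta=(7-4)*3^0 mod 127 = 3, hash=38+3 mod 127 = 41 <-- target
Option C: s[2]='f'->'h', delta=(8-6)*3^1 mod 127 = 6, hash=38+6 mod 127 = 44
Option D: s[1]='f'->'j', delta=(10-6)*3^2 mod 127 = 36, hash=38+36 mod 127 = 74
Option E: s[3]='d'->'b', delta=(2-4)*3^0 mod 127 = 125, hash=38+125 mod 127 = 36

Answer: B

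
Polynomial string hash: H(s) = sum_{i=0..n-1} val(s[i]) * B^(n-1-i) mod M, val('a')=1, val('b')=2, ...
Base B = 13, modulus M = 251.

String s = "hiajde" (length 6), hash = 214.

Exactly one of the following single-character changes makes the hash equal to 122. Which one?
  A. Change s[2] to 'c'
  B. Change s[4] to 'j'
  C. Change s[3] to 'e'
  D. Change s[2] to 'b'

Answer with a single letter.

Answer: C

Derivation:
Option A: s[2]='a'->'c', delta=(3-1)*13^3 mod 251 = 127, hash=214+127 mod 251 = 90
Option B: s[4]='d'->'j', delta=(10-4)*13^1 mod 251 = 78, hash=214+78 mod 251 = 41
Option C: s[3]='j'->'e', delta=(5-10)*13^2 mod 251 = 159, hash=214+159 mod 251 = 122 <-- target
Option D: s[2]='a'->'b', delta=(2-1)*13^3 mod 251 = 189, hash=214+189 mod 251 = 152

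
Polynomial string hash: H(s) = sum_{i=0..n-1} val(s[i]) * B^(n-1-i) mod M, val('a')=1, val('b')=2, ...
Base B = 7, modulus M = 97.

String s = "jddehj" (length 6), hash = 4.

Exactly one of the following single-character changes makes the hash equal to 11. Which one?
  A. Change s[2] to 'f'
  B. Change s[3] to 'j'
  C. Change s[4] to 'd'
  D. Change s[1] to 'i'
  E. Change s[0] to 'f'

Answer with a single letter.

Option A: s[2]='d'->'f', delta=(6-4)*7^3 mod 97 = 7, hash=4+7 mod 97 = 11 <-- target
Option B: s[3]='e'->'j', delta=(10-5)*7^2 mod 97 = 51, hash=4+51 mod 97 = 55
Option C: s[4]='h'->'d', delta=(4-8)*7^1 mod 97 = 69, hash=4+69 mod 97 = 73
Option D: s[1]='d'->'i', delta=(9-4)*7^4 mod 97 = 74, hash=4+74 mod 97 = 78
Option E: s[0]='j'->'f', delta=(6-10)*7^5 mod 97 = 90, hash=4+90 mod 97 = 94

Answer: A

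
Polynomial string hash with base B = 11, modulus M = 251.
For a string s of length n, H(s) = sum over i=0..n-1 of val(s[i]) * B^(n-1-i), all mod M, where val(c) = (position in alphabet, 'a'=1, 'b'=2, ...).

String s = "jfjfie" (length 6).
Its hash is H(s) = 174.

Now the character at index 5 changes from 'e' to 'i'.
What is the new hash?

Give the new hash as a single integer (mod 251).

Answer: 178

Derivation:
val('e') = 5, val('i') = 9
Position k = 5, exponent = n-1-k = 0
B^0 mod M = 11^0 mod 251 = 1
Delta = (9 - 5) * 1 mod 251 = 4
New hash = (174 + 4) mod 251 = 178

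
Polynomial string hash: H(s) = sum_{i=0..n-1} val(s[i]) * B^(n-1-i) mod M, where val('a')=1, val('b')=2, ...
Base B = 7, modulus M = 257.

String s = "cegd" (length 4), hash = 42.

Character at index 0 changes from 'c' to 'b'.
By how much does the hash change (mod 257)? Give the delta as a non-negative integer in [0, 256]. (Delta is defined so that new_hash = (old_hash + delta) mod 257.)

Delta formula: (val(new) - val(old)) * B^(n-1-k) mod M
  val('b') - val('c') = 2 - 3 = -1
  B^(n-1-k) = 7^3 mod 257 = 86
  Delta = -1 * 86 mod 257 = 171

Answer: 171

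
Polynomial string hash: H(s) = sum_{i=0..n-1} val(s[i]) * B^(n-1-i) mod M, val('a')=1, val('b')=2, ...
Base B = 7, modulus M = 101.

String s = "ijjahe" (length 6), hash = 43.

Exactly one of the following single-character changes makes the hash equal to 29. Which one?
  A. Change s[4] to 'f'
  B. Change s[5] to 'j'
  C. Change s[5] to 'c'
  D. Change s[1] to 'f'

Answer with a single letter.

Option A: s[4]='h'->'f', delta=(6-8)*7^1 mod 101 = 87, hash=43+87 mod 101 = 29 <-- target
Option B: s[5]='e'->'j', delta=(10-5)*7^0 mod 101 = 5, hash=43+5 mod 101 = 48
Option C: s[5]='e'->'c', delta=(3-5)*7^0 mod 101 = 99, hash=43+99 mod 101 = 41
Option D: s[1]='j'->'f', delta=(6-10)*7^4 mod 101 = 92, hash=43+92 mod 101 = 34

Answer: A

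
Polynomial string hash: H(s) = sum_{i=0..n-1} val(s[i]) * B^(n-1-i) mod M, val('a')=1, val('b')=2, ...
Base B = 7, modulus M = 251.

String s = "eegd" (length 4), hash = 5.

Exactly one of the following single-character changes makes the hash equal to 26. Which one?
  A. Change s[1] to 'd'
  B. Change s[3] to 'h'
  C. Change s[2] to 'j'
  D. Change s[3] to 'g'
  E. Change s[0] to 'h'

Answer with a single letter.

Option A: s[1]='e'->'d', delta=(4-5)*7^2 mod 251 = 202, hash=5+202 mod 251 = 207
Option B: s[3]='d'->'h', delta=(8-4)*7^0 mod 251 = 4, hash=5+4 mod 251 = 9
Option C: s[2]='g'->'j', delta=(10-7)*7^1 mod 251 = 21, hash=5+21 mod 251 = 26 <-- target
Option D: s[3]='d'->'g', delta=(7-4)*7^0 mod 251 = 3, hash=5+3 mod 251 = 8
Option E: s[0]='e'->'h', delta=(8-5)*7^3 mod 251 = 25, hash=5+25 mod 251 = 30

Answer: C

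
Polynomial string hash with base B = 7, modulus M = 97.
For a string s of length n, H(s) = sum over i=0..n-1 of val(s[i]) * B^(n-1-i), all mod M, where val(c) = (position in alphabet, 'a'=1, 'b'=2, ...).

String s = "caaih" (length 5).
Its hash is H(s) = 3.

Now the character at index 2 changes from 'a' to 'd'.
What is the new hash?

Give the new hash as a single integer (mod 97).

Answer: 53

Derivation:
val('a') = 1, val('d') = 4
Position k = 2, exponent = n-1-k = 2
B^2 mod M = 7^2 mod 97 = 49
Delta = (4 - 1) * 49 mod 97 = 50
New hash = (3 + 50) mod 97 = 53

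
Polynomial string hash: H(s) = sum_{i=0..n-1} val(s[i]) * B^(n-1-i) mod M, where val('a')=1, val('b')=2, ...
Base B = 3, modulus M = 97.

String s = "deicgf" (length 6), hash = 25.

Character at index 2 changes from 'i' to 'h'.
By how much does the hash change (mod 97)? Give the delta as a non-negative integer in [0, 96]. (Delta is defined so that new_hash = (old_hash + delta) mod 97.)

Delta formula: (val(new) - val(old)) * B^(n-1-k) mod M
  val('h') - val('i') = 8 - 9 = -1
  B^(n-1-k) = 3^3 mod 97 = 27
  Delta = -1 * 27 mod 97 = 70

Answer: 70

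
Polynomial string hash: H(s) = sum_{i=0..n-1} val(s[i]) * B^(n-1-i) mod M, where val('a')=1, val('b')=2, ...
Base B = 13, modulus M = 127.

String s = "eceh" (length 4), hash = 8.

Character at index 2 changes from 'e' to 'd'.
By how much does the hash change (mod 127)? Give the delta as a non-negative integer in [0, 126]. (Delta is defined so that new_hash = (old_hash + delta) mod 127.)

Delta formula: (val(new) - val(old)) * B^(n-1-k) mod M
  val('d') - val('e') = 4 - 5 = -1
  B^(n-1-k) = 13^1 mod 127 = 13
  Delta = -1 * 13 mod 127 = 114

Answer: 114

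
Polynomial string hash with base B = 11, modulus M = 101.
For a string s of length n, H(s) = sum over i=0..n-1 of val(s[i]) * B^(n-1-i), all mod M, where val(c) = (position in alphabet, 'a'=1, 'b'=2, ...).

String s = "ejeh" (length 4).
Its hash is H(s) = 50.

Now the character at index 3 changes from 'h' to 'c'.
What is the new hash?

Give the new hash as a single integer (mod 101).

Answer: 45

Derivation:
val('h') = 8, val('c') = 3
Position k = 3, exponent = n-1-k = 0
B^0 mod M = 11^0 mod 101 = 1
Delta = (3 - 8) * 1 mod 101 = 96
New hash = (50 + 96) mod 101 = 45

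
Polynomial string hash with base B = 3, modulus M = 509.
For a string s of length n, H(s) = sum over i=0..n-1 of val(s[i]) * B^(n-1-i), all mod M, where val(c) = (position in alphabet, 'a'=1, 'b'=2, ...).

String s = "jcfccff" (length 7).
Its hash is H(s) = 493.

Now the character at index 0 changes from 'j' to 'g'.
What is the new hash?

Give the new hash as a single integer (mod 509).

val('j') = 10, val('g') = 7
Position k = 0, exponent = n-1-k = 6
B^6 mod M = 3^6 mod 509 = 220
Delta = (7 - 10) * 220 mod 509 = 358
New hash = (493 + 358) mod 509 = 342

Answer: 342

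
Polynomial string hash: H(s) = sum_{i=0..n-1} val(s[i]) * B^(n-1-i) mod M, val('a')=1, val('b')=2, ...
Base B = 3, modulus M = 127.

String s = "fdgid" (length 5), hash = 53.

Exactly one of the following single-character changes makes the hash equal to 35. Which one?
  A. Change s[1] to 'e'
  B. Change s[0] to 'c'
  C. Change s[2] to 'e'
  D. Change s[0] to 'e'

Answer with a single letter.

Option A: s[1]='d'->'e', delta=(5-4)*3^3 mod 127 = 27, hash=53+27 mod 127 = 80
Option B: s[0]='f'->'c', delta=(3-6)*3^4 mod 127 = 11, hash=53+11 mod 127 = 64
Option C: s[2]='g'->'e', delta=(5-7)*3^2 mod 127 = 109, hash=53+109 mod 127 = 35 <-- target
Option D: s[0]='f'->'e', delta=(5-6)*3^4 mod 127 = 46, hash=53+46 mod 127 = 99

Answer: C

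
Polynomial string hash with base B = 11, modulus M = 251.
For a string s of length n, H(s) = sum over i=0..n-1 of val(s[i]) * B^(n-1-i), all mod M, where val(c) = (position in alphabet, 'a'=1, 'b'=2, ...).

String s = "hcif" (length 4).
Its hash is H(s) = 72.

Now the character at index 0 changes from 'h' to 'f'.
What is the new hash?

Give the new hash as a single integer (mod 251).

val('h') = 8, val('f') = 6
Position k = 0, exponent = n-1-k = 3
B^3 mod M = 11^3 mod 251 = 76
Delta = (6 - 8) * 76 mod 251 = 99
New hash = (72 + 99) mod 251 = 171

Answer: 171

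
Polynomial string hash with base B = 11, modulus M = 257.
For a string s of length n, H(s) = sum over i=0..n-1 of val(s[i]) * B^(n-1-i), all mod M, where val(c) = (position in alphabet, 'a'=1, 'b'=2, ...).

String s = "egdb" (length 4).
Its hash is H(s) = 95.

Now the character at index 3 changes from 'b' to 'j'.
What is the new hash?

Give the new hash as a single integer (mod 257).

val('b') = 2, val('j') = 10
Position k = 3, exponent = n-1-k = 0
B^0 mod M = 11^0 mod 257 = 1
Delta = (10 - 2) * 1 mod 257 = 8
New hash = (95 + 8) mod 257 = 103

Answer: 103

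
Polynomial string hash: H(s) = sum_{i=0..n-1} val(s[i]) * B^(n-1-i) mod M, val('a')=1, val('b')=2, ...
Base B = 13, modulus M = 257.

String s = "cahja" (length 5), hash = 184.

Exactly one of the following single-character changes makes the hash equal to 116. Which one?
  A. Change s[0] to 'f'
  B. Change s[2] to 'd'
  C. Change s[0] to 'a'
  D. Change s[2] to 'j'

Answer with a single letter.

Option A: s[0]='c'->'f', delta=(6-3)*13^4 mod 257 = 102, hash=184+102 mod 257 = 29
Option B: s[2]='h'->'d', delta=(4-8)*13^2 mod 257 = 95, hash=184+95 mod 257 = 22
Option C: s[0]='c'->'a', delta=(1-3)*13^4 mod 257 = 189, hash=184+189 mod 257 = 116 <-- target
Option D: s[2]='h'->'j', delta=(10-8)*13^2 mod 257 = 81, hash=184+81 mod 257 = 8

Answer: C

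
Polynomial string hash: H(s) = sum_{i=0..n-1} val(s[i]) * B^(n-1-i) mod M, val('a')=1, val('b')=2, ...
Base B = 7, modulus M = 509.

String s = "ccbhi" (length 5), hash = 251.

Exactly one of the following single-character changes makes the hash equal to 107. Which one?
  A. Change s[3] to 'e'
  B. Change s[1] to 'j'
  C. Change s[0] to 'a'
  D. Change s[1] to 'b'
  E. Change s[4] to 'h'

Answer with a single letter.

Option A: s[3]='h'->'e', delta=(5-8)*7^1 mod 509 = 488, hash=251+488 mod 509 = 230
Option B: s[1]='c'->'j', delta=(10-3)*7^3 mod 509 = 365, hash=251+365 mod 509 = 107 <-- target
Option C: s[0]='c'->'a', delta=(1-3)*7^4 mod 509 = 288, hash=251+288 mod 509 = 30
Option D: s[1]='c'->'b', delta=(2-3)*7^3 mod 509 = 166, hash=251+166 mod 509 = 417
Option E: s[4]='i'->'h', delta=(8-9)*7^0 mod 509 = 508, hash=251+508 mod 509 = 250

Answer: B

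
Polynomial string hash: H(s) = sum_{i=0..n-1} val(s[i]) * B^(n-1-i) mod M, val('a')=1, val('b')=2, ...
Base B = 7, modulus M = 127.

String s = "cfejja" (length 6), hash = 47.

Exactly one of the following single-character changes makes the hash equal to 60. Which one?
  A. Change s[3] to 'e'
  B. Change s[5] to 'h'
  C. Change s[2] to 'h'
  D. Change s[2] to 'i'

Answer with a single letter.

Option A: s[3]='j'->'e', delta=(5-10)*7^2 mod 127 = 9, hash=47+9 mod 127 = 56
Option B: s[5]='a'->'h', delta=(8-1)*7^0 mod 127 = 7, hash=47+7 mod 127 = 54
Option C: s[2]='e'->'h', delta=(8-5)*7^3 mod 127 = 13, hash=47+13 mod 127 = 60 <-- target
Option D: s[2]='e'->'i', delta=(9-5)*7^3 mod 127 = 102, hash=47+102 mod 127 = 22

Answer: C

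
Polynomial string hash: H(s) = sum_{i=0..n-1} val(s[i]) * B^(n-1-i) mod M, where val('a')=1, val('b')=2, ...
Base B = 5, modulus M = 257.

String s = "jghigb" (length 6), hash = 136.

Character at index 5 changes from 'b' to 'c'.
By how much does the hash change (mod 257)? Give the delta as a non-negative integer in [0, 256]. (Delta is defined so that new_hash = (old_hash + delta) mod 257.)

Answer: 1

Derivation:
Delta formula: (val(new) - val(old)) * B^(n-1-k) mod M
  val('c') - val('b') = 3 - 2 = 1
  B^(n-1-k) = 5^0 mod 257 = 1
  Delta = 1 * 1 mod 257 = 1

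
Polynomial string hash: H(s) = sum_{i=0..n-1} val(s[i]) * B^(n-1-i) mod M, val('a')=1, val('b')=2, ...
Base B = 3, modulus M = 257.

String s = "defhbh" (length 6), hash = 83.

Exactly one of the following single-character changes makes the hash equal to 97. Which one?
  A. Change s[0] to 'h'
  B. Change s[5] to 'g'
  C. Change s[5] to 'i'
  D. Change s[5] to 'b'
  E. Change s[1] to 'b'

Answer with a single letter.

Answer: E

Derivation:
Option A: s[0]='d'->'h', delta=(8-4)*3^5 mod 257 = 201, hash=83+201 mod 257 = 27
Option B: s[5]='h'->'g', delta=(7-8)*3^0 mod 257 = 256, hash=83+256 mod 257 = 82
Option C: s[5]='h'->'i', delta=(9-8)*3^0 mod 257 = 1, hash=83+1 mod 257 = 84
Option D: s[5]='h'->'b', delta=(2-8)*3^0 mod 257 = 251, hash=83+251 mod 257 = 77
Option E: s[1]='e'->'b', delta=(2-5)*3^4 mod 257 = 14, hash=83+14 mod 257 = 97 <-- target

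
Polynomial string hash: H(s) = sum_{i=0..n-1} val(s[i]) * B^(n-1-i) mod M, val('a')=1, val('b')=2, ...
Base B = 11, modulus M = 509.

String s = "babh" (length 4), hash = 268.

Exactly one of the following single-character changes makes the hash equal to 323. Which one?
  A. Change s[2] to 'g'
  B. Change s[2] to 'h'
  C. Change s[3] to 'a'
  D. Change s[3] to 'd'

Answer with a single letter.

Answer: A

Derivation:
Option A: s[2]='b'->'g', delta=(7-2)*11^1 mod 509 = 55, hash=268+55 mod 509 = 323 <-- target
Option B: s[2]='b'->'h', delta=(8-2)*11^1 mod 509 = 66, hash=268+66 mod 509 = 334
Option C: s[3]='h'->'a', delta=(1-8)*11^0 mod 509 = 502, hash=268+502 mod 509 = 261
Option D: s[3]='h'->'d', delta=(4-8)*11^0 mod 509 = 505, hash=268+505 mod 509 = 264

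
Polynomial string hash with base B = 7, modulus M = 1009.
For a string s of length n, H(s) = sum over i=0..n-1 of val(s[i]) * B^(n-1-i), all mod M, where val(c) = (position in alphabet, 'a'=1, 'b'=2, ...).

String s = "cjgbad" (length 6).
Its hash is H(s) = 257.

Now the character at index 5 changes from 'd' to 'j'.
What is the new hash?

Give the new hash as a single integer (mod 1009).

Answer: 263

Derivation:
val('d') = 4, val('j') = 10
Position k = 5, exponent = n-1-k = 0
B^0 mod M = 7^0 mod 1009 = 1
Delta = (10 - 4) * 1 mod 1009 = 6
New hash = (257 + 6) mod 1009 = 263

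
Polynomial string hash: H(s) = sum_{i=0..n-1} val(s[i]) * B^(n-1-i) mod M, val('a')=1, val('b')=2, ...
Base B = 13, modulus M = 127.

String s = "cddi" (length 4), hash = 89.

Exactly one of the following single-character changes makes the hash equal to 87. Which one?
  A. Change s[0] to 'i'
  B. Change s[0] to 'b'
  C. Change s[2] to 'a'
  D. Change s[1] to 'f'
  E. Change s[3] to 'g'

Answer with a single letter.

Option A: s[0]='c'->'i', delta=(9-3)*13^3 mod 127 = 101, hash=89+101 mod 127 = 63
Option B: s[0]='c'->'b', delta=(2-3)*13^3 mod 127 = 89, hash=89+89 mod 127 = 51
Option C: s[2]='d'->'a', delta=(1-4)*13^1 mod 127 = 88, hash=89+88 mod 127 = 50
Option D: s[1]='d'->'f', delta=(6-4)*13^2 mod 127 = 84, hash=89+84 mod 127 = 46
Option E: s[3]='i'->'g', delta=(7-9)*13^0 mod 127 = 125, hash=89+125 mod 127 = 87 <-- target

Answer: E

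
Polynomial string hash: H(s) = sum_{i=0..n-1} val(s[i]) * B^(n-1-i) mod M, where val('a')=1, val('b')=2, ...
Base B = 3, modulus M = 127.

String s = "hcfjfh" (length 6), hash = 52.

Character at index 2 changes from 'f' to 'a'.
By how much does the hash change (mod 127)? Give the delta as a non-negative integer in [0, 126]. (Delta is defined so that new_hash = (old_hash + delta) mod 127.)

Delta formula: (val(new) - val(old)) * B^(n-1-k) mod M
  val('a') - val('f') = 1 - 6 = -5
  B^(n-1-k) = 3^3 mod 127 = 27
  Delta = -5 * 27 mod 127 = 119

Answer: 119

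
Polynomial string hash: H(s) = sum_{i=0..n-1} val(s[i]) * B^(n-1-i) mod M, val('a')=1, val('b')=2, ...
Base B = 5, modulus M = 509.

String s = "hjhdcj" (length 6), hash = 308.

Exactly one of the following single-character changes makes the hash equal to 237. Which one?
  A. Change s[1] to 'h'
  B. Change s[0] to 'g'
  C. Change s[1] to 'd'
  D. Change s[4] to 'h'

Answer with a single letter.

Option A: s[1]='j'->'h', delta=(8-10)*5^4 mod 509 = 277, hash=308+277 mod 509 = 76
Option B: s[0]='h'->'g', delta=(7-8)*5^5 mod 509 = 438, hash=308+438 mod 509 = 237 <-- target
Option C: s[1]='j'->'d', delta=(4-10)*5^4 mod 509 = 322, hash=308+322 mod 509 = 121
Option D: s[4]='c'->'h', delta=(8-3)*5^1 mod 509 = 25, hash=308+25 mod 509 = 333

Answer: B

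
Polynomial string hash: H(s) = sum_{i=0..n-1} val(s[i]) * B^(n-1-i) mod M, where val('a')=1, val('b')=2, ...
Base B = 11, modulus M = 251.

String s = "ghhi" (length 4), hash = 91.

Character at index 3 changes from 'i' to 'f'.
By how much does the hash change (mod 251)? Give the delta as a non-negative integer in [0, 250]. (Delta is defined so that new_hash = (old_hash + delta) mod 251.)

Answer: 248

Derivation:
Delta formula: (val(new) - val(old)) * B^(n-1-k) mod M
  val('f') - val('i') = 6 - 9 = -3
  B^(n-1-k) = 11^0 mod 251 = 1
  Delta = -3 * 1 mod 251 = 248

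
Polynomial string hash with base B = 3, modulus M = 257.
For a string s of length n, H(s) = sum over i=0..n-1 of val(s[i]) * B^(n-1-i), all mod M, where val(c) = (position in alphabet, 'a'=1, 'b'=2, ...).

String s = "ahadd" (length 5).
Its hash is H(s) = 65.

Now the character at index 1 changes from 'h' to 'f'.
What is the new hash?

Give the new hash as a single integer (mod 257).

val('h') = 8, val('f') = 6
Position k = 1, exponent = n-1-k = 3
B^3 mod M = 3^3 mod 257 = 27
Delta = (6 - 8) * 27 mod 257 = 203
New hash = (65 + 203) mod 257 = 11

Answer: 11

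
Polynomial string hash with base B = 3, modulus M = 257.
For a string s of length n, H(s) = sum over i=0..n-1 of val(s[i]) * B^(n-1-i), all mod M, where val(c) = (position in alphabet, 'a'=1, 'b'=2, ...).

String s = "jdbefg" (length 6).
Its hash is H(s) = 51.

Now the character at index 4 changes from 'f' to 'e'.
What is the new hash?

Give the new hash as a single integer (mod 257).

val('f') = 6, val('e') = 5
Position k = 4, exponent = n-1-k = 1
B^1 mod M = 3^1 mod 257 = 3
Delta = (5 - 6) * 3 mod 257 = 254
New hash = (51 + 254) mod 257 = 48

Answer: 48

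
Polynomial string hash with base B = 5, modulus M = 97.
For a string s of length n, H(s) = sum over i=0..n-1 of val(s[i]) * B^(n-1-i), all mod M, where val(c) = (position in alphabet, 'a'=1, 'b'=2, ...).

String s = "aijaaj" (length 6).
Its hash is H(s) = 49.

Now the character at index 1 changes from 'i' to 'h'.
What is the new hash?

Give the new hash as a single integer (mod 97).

val('i') = 9, val('h') = 8
Position k = 1, exponent = n-1-k = 4
B^4 mod M = 5^4 mod 97 = 43
Delta = (8 - 9) * 43 mod 97 = 54
New hash = (49 + 54) mod 97 = 6

Answer: 6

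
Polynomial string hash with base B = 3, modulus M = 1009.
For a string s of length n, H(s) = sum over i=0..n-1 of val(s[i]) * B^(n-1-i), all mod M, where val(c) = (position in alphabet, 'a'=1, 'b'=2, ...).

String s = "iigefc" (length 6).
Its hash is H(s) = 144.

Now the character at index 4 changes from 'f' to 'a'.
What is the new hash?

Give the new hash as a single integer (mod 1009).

Answer: 129

Derivation:
val('f') = 6, val('a') = 1
Position k = 4, exponent = n-1-k = 1
B^1 mod M = 3^1 mod 1009 = 3
Delta = (1 - 6) * 3 mod 1009 = 994
New hash = (144 + 994) mod 1009 = 129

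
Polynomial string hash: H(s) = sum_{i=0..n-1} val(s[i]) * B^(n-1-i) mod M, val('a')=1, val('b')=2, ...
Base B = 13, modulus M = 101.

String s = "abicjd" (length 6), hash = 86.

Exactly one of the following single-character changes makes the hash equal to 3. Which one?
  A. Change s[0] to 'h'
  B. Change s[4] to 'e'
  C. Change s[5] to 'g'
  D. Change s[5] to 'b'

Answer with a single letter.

Answer: A

Derivation:
Option A: s[0]='a'->'h', delta=(8-1)*13^5 mod 101 = 18, hash=86+18 mod 101 = 3 <-- target
Option B: s[4]='j'->'e', delta=(5-10)*13^1 mod 101 = 36, hash=86+36 mod 101 = 21
Option C: s[5]='d'->'g', delta=(7-4)*13^0 mod 101 = 3, hash=86+3 mod 101 = 89
Option D: s[5]='d'->'b', delta=(2-4)*13^0 mod 101 = 99, hash=86+99 mod 101 = 84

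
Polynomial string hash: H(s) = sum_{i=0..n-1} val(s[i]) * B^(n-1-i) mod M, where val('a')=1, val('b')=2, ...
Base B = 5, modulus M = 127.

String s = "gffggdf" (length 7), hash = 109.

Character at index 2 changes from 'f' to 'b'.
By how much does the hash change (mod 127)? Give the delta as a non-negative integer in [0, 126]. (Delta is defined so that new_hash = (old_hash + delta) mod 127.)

Answer: 40

Derivation:
Delta formula: (val(new) - val(old)) * B^(n-1-k) mod M
  val('b') - val('f') = 2 - 6 = -4
  B^(n-1-k) = 5^4 mod 127 = 117
  Delta = -4 * 117 mod 127 = 40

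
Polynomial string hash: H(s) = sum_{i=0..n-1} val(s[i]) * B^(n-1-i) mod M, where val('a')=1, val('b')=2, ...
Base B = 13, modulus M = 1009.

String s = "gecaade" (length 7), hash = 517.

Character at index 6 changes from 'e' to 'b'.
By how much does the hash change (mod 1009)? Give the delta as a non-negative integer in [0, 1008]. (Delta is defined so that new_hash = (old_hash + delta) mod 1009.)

Answer: 1006

Derivation:
Delta formula: (val(new) - val(old)) * B^(n-1-k) mod M
  val('b') - val('e') = 2 - 5 = -3
  B^(n-1-k) = 13^0 mod 1009 = 1
  Delta = -3 * 1 mod 1009 = 1006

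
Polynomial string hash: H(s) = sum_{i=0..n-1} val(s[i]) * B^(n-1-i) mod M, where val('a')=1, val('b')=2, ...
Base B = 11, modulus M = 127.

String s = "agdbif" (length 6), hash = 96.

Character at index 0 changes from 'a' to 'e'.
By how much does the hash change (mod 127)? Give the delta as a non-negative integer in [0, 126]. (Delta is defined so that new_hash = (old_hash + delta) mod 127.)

Answer: 60

Derivation:
Delta formula: (val(new) - val(old)) * B^(n-1-k) mod M
  val('e') - val('a') = 5 - 1 = 4
  B^(n-1-k) = 11^5 mod 127 = 15
  Delta = 4 * 15 mod 127 = 60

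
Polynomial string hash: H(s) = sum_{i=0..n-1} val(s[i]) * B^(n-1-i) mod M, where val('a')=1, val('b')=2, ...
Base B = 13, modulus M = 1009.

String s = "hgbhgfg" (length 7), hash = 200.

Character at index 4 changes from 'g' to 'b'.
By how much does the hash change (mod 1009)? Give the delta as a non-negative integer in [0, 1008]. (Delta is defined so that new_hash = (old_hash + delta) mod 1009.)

Answer: 164

Derivation:
Delta formula: (val(new) - val(old)) * B^(n-1-k) mod M
  val('b') - val('g') = 2 - 7 = -5
  B^(n-1-k) = 13^2 mod 1009 = 169
  Delta = -5 * 169 mod 1009 = 164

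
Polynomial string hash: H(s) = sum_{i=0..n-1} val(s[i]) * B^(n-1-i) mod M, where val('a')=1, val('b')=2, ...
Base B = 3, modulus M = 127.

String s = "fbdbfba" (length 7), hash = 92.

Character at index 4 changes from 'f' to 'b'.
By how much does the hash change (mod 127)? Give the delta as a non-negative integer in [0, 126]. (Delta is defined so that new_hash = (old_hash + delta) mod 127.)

Answer: 91

Derivation:
Delta formula: (val(new) - val(old)) * B^(n-1-k) mod M
  val('b') - val('f') = 2 - 6 = -4
  B^(n-1-k) = 3^2 mod 127 = 9
  Delta = -4 * 9 mod 127 = 91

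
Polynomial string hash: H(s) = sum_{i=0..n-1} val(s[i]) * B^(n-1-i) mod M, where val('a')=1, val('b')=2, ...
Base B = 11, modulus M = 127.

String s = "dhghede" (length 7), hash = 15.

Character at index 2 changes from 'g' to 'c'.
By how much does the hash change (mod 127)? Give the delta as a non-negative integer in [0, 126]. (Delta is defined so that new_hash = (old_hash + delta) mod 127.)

Delta formula: (val(new) - val(old)) * B^(n-1-k) mod M
  val('c') - val('g') = 3 - 7 = -4
  B^(n-1-k) = 11^4 mod 127 = 36
  Delta = -4 * 36 mod 127 = 110

Answer: 110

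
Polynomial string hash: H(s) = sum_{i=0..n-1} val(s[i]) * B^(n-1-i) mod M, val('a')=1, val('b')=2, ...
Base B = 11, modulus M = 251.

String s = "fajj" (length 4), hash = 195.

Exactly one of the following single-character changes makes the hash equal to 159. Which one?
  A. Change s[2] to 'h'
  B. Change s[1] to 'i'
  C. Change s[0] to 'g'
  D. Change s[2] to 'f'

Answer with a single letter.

Answer: B

Derivation:
Option A: s[2]='j'->'h', delta=(8-10)*11^1 mod 251 = 229, hash=195+229 mod 251 = 173
Option B: s[1]='a'->'i', delta=(9-1)*11^2 mod 251 = 215, hash=195+215 mod 251 = 159 <-- target
Option C: s[0]='f'->'g', delta=(7-6)*11^3 mod 251 = 76, hash=195+76 mod 251 = 20
Option D: s[2]='j'->'f', delta=(6-10)*11^1 mod 251 = 207, hash=195+207 mod 251 = 151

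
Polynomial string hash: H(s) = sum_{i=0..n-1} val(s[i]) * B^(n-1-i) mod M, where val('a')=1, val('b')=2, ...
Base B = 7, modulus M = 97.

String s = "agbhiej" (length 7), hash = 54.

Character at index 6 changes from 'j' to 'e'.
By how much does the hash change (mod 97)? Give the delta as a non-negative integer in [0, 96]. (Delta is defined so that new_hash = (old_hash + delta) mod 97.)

Answer: 92

Derivation:
Delta formula: (val(new) - val(old)) * B^(n-1-k) mod M
  val('e') - val('j') = 5 - 10 = -5
  B^(n-1-k) = 7^0 mod 97 = 1
  Delta = -5 * 1 mod 97 = 92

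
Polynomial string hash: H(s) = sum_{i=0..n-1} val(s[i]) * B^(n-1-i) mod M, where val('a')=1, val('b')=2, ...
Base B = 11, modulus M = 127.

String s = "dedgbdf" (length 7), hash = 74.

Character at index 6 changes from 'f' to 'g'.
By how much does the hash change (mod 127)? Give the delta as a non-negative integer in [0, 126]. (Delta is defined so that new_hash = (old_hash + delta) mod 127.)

Delta formula: (val(new) - val(old)) * B^(n-1-k) mod M
  val('g') - val('f') = 7 - 6 = 1
  B^(n-1-k) = 11^0 mod 127 = 1
  Delta = 1 * 1 mod 127 = 1

Answer: 1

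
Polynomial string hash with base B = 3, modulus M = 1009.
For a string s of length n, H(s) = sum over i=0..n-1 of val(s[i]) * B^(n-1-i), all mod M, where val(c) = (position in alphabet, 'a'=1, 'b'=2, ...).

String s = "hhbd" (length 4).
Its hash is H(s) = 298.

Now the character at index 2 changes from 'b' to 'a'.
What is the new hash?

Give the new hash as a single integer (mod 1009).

Answer: 295

Derivation:
val('b') = 2, val('a') = 1
Position k = 2, exponent = n-1-k = 1
B^1 mod M = 3^1 mod 1009 = 3
Delta = (1 - 2) * 3 mod 1009 = 1006
New hash = (298 + 1006) mod 1009 = 295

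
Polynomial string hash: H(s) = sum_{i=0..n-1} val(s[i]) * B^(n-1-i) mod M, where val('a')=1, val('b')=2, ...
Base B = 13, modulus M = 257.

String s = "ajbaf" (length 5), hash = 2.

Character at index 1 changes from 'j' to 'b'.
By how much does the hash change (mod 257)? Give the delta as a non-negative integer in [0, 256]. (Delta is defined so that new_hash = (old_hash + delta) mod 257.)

Delta formula: (val(new) - val(old)) * B^(n-1-k) mod M
  val('b') - val('j') = 2 - 10 = -8
  B^(n-1-k) = 13^3 mod 257 = 141
  Delta = -8 * 141 mod 257 = 157

Answer: 157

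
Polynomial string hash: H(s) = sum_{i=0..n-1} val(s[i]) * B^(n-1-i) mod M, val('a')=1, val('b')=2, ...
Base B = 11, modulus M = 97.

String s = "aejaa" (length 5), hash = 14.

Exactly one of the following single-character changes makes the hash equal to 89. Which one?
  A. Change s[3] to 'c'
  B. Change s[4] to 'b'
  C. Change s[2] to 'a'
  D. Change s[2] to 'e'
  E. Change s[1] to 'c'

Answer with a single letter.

Option A: s[3]='a'->'c', delta=(3-1)*11^1 mod 97 = 22, hash=14+22 mod 97 = 36
Option B: s[4]='a'->'b', delta=(2-1)*11^0 mod 97 = 1, hash=14+1 mod 97 = 15
Option C: s[2]='j'->'a', delta=(1-10)*11^2 mod 97 = 75, hash=14+75 mod 97 = 89 <-- target
Option D: s[2]='j'->'e', delta=(5-10)*11^2 mod 97 = 74, hash=14+74 mod 97 = 88
Option E: s[1]='e'->'c', delta=(3-5)*11^3 mod 97 = 54, hash=14+54 mod 97 = 68

Answer: C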